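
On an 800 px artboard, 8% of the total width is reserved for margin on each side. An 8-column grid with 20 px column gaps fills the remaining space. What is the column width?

66.5 px

Each margin = 8% of 800 = 64 px; content = 800 − 2·64 = 672 px.
672 − 7·20 = 532; ÷8 gives c = 66.5 px.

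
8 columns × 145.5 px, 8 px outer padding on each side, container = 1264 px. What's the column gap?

Subtract both margins: 1264 − 2·8 = 1248 px.
8·145.5 + 7g = 1248 → 7g = 84 → g = 12 px.

12 px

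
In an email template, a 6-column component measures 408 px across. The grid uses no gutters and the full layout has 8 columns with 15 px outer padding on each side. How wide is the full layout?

574 px

6c = 408 → c = 68 px.
Total width: 2·15 + 8·68 = 574 px.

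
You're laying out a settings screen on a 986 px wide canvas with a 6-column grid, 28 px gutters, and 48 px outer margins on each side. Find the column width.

125 px

Subtract both margins: 986 − 2·48 = 890 px.
Subtracting 5 gutters of 28 leaves 750 for 6 columns, so c = 125 px.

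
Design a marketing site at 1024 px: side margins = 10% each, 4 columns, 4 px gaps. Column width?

1024 × (1 − 2·10%) = 1024 × 80% = 819.2 px for the columns.
Subtracting 3 gaps of 4 leaves 807.2 for 4 columns, so c = 201.8 px.

201.8 px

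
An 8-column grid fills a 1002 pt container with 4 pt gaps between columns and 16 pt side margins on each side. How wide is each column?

117.75 pt

Inside the margins: 1002 − 32 = 970 pt.
8c + 7·4 = 970 → 8c = 942 → c = 117.75 pt.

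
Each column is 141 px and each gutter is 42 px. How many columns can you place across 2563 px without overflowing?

14 columns

14 columns: 14·141 + 13·42 = 2520 px ≤ 2563.
15 columns: 2703 px > 2563. So 14.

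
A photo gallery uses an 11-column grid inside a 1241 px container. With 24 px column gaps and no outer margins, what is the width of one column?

91 px

Subtracting 10 column gaps of 24 leaves 1001 for 11 columns, so c = 91 px.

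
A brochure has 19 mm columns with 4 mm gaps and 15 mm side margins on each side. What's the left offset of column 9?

199 mm

Each column+gutter stride is 23 mm; 8 of them past the 15 mm margin is 15 + 184 = 199 mm.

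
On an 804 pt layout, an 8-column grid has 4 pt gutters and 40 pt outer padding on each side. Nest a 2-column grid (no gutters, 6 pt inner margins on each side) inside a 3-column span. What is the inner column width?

128.5 pt

Subtract both margins: 804 − 2·40 = 724 pt.
724 − 7·4 = 696; ÷8 gives c = 87 pt.
3 columns plus 2 gutters: 261 + 8 = 269 pt.
Inner content = 269 − 2·6 = 257 pt.
2d = 257 → d = 128.5 pt.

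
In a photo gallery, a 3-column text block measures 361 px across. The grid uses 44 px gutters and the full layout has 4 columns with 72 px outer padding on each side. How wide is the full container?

3 columns + 2 gutters: 3c + 2·44 = 361.
3c = 361 − 88 = 273, so c = 91 px.
Adding margins, columns and gutters: 144 + 364 + 132 = 640 px.

640 px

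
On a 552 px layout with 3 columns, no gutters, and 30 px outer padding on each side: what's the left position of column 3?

Take off 60 px of margins, leaving 492 px.
3c = 492 → c = 164 px.
Before column 3: the margin + 2 columns + 2 gutters.
Offset = 30 + 2·(164 + 0) = 30 + 328 = 358 px.

358 px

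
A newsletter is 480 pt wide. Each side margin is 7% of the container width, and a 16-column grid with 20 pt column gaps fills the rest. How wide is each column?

Margins: 7% × 480 = 33.6 pt each, so content = 480 − 67.2 = 412.8 pt.
16 columns + 15 column gaps: 16c + 15·20 = 412.8.
16c = 412.8 − 300 = 112.8, so c = 7.05 pt.

7.05 pt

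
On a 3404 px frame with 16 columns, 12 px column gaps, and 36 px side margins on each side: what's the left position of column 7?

1290 px

Content = 3404 − 2·36 = 3332 px.
3332 − 15·12 = 3152; ÷16 gives c = 197 px.
Before column 7: the margin + 6 columns + 6 column gaps.
Offset = 36 + 6·(197 + 12) = 36 + 1254 = 1290 px.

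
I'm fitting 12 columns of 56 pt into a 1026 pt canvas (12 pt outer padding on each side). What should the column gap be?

30 pt

Take off 24 pt of margins, leaving 1002 pt.
12 columns take 12·56 = 672 pt; remaining 330 splits into 11 column gaps.
g = 330 / 11 = 30 pt.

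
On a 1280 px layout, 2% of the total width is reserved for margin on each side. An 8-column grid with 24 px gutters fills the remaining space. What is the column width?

132.6 px

1280 × (1 − 2·2%) = 1280 × 96% = 1228.8 px for the columns.
8 columns + 7 gutters: 8c + 7·24 = 1228.8.
8c = 1228.8 − 168 = 1060.8, so c = 132.6 px.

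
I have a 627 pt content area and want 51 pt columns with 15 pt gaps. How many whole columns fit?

9 columns: 9·51 + 8·15 = 579 pt ≤ 627.
10 columns: 645 pt > 627. So 9.

9 columns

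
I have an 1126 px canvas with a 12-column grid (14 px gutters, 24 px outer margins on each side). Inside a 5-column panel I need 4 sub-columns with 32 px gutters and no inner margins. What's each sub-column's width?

Inside the margins: 1126 − 48 = 1078 px.
12c + 11·14 = 1078 → 12c = 924 → c = 77 px.
5 columns plus 4 gutters: 385 + 56 = 441 px.
4 columns + 3 gutters: 4d + 3·32 = 441.
4d = 441 − 96 = 345, so d = 86.25 px.

86.25 px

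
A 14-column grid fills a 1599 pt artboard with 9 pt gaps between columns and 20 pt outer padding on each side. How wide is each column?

103 pt

Subtract both margins: 1599 − 2·20 = 1559 pt.
14 columns + 13 gaps: 14c + 13·9 = 1559.
14c = 1559 − 117 = 1442, so c = 103 pt.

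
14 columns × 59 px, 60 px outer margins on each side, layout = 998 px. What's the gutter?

Inside the margins: 998 − 120 = 878 px.
14 columns take 14·59 = 826 px; remaining 52 splits into 13 gutters.
g = 52 / 13 = 4 px.

4 px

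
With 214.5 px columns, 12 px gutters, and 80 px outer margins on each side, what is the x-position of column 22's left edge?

4836.5 px

Column 22 starts at margin + 21·(column + gutter) = 80 + 21·226.5 = 4836.5 px.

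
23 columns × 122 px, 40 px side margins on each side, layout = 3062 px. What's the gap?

Take off 80 px of margins, leaving 2982 px.
23·122 + 22g = 2982 → 22g = 176 → g = 8 px.

8 px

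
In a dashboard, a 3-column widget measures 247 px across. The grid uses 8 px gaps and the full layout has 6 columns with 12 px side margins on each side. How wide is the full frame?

3 columns + 2 gaps: 3c + 2·8 = 247.
3c = 247 − 16 = 231, so c = 77 px.
Adding margins, columns and gutters: 24 + 462 + 40 = 526 px.

526 px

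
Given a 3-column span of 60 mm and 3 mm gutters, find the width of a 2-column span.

39 mm

3 columns + 2 gutters: 3c + 2·3 = 60.
3c = 60 − 6 = 54, so c = 18 mm.
Span of 2: 2·18 + 1·3 = 36 + 3 = 39 mm.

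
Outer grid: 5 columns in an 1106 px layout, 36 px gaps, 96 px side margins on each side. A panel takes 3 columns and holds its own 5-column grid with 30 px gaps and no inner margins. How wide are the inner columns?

82.8 px

Inside the margins: 1106 − 192 = 914 px.
Subtracting 4 gaps of 36 leaves 770 for 5 columns, so c = 154 px.
3 columns plus 2 gaps: 462 + 72 = 534 px.
534 − 4·30 = 414; ÷5 gives d = 82.8 px.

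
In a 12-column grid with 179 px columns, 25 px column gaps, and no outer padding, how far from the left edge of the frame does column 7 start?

No margin, so column 7 starts at 6·(column + gutter) = 6·204 = 1224 px.

1224 px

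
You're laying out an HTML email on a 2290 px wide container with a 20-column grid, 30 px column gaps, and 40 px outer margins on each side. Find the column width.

Inside the margins: 2290 − 80 = 2210 px.
Subtracting 19 column gaps of 30 leaves 1640 for 20 columns, so c = 82 px.

82 px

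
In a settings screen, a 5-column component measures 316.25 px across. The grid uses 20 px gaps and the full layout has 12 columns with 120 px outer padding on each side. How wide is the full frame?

1027 px

5c + 4·20 = 316.25 → 5c = 236.25 → c = 47.25 px.
Adding margins, columns and gutters: 240 + 567 + 220 = 1027 px.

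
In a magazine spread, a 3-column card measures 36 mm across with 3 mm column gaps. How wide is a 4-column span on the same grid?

49 mm

3 columns + 2 column gaps: 3c + 2·3 = 36.
3c = 36 − 6 = 30, so c = 10 mm.
Span of 4: 4·10 + 3·3 = 40 + 9 = 49 mm.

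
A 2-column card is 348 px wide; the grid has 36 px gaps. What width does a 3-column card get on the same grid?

540 px

348 − 1·36 = 312; ÷2 gives c = 156 px.
3 columns plus 2 gaps: 468 + 72 = 540 px.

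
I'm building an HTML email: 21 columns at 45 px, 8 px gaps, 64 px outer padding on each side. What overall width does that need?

Layout = 2·64 + 21·45 + 20·8 = 128 + 945 + 160 = 1233 px.

1233 px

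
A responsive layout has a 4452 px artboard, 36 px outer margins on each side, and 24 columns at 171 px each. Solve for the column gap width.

12 px

Content width = 4452 − 2·36 = 4380 px.
Columns use 4104 px, leaving 276 px across 23 column gaps = 12 px each.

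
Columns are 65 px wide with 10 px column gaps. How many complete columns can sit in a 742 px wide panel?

10 columns

10 columns: 10·65 + 9·10 = 740 px ≤ 742.
11 columns: 815 px > 742. So 10.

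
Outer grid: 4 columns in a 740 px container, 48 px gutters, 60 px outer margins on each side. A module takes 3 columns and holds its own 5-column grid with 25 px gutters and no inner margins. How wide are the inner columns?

70.6 px

Take off 120 px of margins, leaving 620 px.
620 − 3·48 = 476; ÷4 gives c = 119 px.
3 columns plus 2 gutters: 357 + 96 = 453 px.
Subtracting 4 gutters of 25 leaves 353 for 5 columns, so d = 70.6 px.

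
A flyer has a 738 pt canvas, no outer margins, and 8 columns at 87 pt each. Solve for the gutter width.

6 pt

Columns use 696 pt, leaving 42 pt across 7 gutters = 6 pt each.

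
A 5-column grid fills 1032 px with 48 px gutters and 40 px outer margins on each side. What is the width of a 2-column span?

352 px

Inside the margins: 1032 − 80 = 952 px.
5c + 4·48 = 952 → 5c = 760 → c = 152 px.
2-column span = 2·152 + 1·48 = 352 px.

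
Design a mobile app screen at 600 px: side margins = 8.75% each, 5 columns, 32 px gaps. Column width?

73.4 px

Each margin = 8.75% of 600 = 52.5 px; content = 600 − 2·52.5 = 495 px.
5 columns + 4 gaps: 5c + 4·32 = 495.
5c = 495 − 128 = 367, so c = 73.4 px.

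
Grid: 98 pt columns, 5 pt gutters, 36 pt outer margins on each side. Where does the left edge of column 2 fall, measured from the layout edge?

Each column+gutter stride is 103 pt; 1 of them past the 36 pt margin is 36 + 103 = 139 pt.

139 pt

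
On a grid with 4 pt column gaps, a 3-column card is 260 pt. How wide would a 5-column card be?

436 pt

3c + 2·4 = 260 → 3c = 252 → c = 84 pt.
Span of 5: 5·84 + 4·4 = 420 + 16 = 436 pt.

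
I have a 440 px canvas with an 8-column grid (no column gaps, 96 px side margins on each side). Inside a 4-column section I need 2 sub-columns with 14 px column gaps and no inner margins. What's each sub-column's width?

Subtract both margins: 440 − 2·96 = 248 px.
248 / 8 = 31 px per column.
With no column gaps, 4 columns span 4·31 = 124 px.
2d + 1·14 = 124 → 2d = 110 → d = 55 px.

55 px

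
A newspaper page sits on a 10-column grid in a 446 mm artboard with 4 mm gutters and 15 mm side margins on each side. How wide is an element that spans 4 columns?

Take off 30 mm of margins, leaving 416 mm.
10c + 9·4 = 416 → 10c = 380 → c = 38 mm.
Span of 4: 4·38 + 3·4 = 152 + 12 = 164 mm.

164 mm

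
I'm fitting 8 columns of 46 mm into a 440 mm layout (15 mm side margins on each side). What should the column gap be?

Subtract both margins: 440 − 2·15 = 410 mm.
Columns use 368 mm, leaving 42 mm across 7 column gaps = 6 mm each.

6 mm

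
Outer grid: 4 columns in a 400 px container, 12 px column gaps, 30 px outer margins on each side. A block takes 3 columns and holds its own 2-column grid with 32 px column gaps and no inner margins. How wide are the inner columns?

Inside the margins: 400 − 60 = 340 px.
4 columns + 3 column gaps: 4c + 3·12 = 340.
4c = 340 − 36 = 304, so c = 76 px.
3 columns plus 2 column gaps: 228 + 24 = 252 px.
2d + 1·32 = 252 → 2d = 220 → d = 110 px.

110 px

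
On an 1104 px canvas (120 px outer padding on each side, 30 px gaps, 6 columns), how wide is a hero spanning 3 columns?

Subtract both margins: 1104 − 2·120 = 864 px.
Subtracting 5 gaps of 30 leaves 714 for 6 columns, so c = 119 px.
3 columns plus 2 gaps: 357 + 60 = 417 px.

417 px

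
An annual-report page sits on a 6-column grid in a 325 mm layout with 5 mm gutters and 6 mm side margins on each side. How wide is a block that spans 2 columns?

101 mm

Content width = 325 − 2·6 = 313 mm.
6 columns + 5 gutters: 6c + 5·5 = 313.
6c = 313 − 25 = 288, so c = 48 mm.
2-column span = 2·48 + 1·5 = 101 mm.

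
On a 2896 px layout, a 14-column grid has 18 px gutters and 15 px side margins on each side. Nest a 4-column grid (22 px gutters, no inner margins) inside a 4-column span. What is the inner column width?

Inside the margins: 2896 − 30 = 2866 px.
2866 − 13·18 = 2632; ÷14 gives c = 188 px.
4-column span = 4·188 + 3·18 = 806 px.
4d + 3·22 = 806 → 4d = 740 → d = 185 px.

185 px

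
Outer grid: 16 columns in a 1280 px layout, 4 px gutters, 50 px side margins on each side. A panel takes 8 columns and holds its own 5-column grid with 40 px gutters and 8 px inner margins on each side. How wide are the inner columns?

Outer content = 1280 − 2·50 = 1180 px.
Subtracting 15 gutters of 4 leaves 1120 for 16 columns, so c = 70 px.
8-column span = 8·70 + 7·4 = 588 px.
Inner content = 588 − 2·8 = 572 px.
Subtracting 4 gutters of 40 leaves 412 for 5 columns, so d = 82.4 px.

82.4 px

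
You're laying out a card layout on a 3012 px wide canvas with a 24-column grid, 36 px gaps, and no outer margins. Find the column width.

91 px

Subtracting 23 gaps of 36 leaves 2184 for 24 columns, so c = 91 px.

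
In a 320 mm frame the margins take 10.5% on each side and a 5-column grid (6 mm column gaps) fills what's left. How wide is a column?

320 × (1 − 2·10.5%) = 320 × 79% = 252.8 mm for the columns.
252.8 − 4·6 = 228.8; ÷5 gives c = 45.76 mm.

45.76 mm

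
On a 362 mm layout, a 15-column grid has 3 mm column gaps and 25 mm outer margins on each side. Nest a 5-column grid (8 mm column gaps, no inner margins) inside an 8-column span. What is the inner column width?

Take off 50 mm of margins, leaving 312 mm.
15c + 14·3 = 312 → 15c = 270 → c = 18 mm.
8 columns plus 7 column gaps: 144 + 21 = 165 mm.
5d + 4·8 = 165 → 5d = 133 → d = 26.6 mm.

26.6 mm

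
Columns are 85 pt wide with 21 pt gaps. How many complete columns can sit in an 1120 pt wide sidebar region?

10 columns

Each extra column adds 85 + 21 = 106 pt.
(1120 + 21) / 106 = 10.76, so 10 columns fit.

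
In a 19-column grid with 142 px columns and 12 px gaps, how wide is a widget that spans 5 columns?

5 columns plus 4 gaps: 710 + 48 = 758 px.

758 px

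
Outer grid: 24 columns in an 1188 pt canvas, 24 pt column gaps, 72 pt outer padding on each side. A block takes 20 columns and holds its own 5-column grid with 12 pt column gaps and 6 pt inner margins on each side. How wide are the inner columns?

161.2 pt

Outer content = 1188 − 2·72 = 1044 pt.
1044 − 23·24 = 492; ÷24 gives c = 20.5 pt.
Span of 20: 20·20.5 + 19·24 = 410 + 456 = 866 pt.
Inner content = 866 − 2·6 = 854 pt.
5d + 4·12 = 854 → 5d = 806 → d = 161.2 pt.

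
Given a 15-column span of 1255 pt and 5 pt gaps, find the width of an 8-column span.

15 columns + 14 gaps: 15c + 14·5 = 1255.
15c = 1255 − 70 = 1185, so c = 79 pt.
Span of 8: 8·79 + 7·5 = 632 + 35 = 667 pt.

667 pt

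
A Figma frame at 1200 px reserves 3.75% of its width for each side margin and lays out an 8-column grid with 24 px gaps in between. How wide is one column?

Each margin = 3.75% of 1200 = 45 px; content = 1200 − 2·45 = 1110 px.
1110 − 7·24 = 942; ÷8 gives c = 117.75 px.

117.75 px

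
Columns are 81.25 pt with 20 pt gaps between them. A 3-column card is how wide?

283.75 pt

3 columns plus 2 gaps: 243.75 + 40 = 283.75 pt.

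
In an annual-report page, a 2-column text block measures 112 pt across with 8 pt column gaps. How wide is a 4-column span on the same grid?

2c + 1·8 = 112 → 2c = 104 → c = 52 pt.
4 columns plus 3 column gaps: 208 + 24 = 232 pt.

232 pt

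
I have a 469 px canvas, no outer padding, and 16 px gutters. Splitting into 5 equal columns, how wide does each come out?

469 − 4·16 = 405; ÷5 gives c = 81 px.

81 px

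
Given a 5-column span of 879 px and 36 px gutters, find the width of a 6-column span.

1062 px

5c + 4·36 = 879 → 5c = 735 → c = 147 px.
Span of 6: 6·147 + 5·36 = 882 + 180 = 1062 px.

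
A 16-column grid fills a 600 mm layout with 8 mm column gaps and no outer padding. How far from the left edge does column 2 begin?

38 mm

600 − 15·8 = 480; ÷16 gives c = 30 mm.
No margin, so column 2 starts at 1·(column + gutter) = 1·38 = 38 mm.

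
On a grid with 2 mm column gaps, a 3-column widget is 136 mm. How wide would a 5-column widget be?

3c + 2·2 = 136 → 3c = 132 → c = 44 mm.
5 columns plus 4 column gaps: 220 + 8 = 228 mm.

228 mm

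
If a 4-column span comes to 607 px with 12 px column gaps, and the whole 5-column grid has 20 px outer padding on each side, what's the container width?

4c + 3·12 = 607 → 4c = 571 → c = 142.75 px.
Adding margins, columns and gutters: 40 + 713.75 + 48 = 801.75 px.

801.75 px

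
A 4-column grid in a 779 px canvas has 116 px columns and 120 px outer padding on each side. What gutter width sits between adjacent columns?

25 px

Subtract both margins: 779 − 2·120 = 539 px.
4 columns take 4·116 = 464 px; remaining 75 splits into 3 gutters.
g = 75 / 3 = 25 px.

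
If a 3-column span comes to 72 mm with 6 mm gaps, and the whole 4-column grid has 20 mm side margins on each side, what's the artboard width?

Subtracting 2 gaps of 6 leaves 60 for 3 columns, so c = 20 mm.
Total width: 2·20 + 4·20 + 3·6 = 138 mm.

138 mm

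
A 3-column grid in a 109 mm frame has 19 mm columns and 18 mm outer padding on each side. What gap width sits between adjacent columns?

8 mm

Inside the margins: 109 − 36 = 73 mm.
3·19 + 2g = 73 → 2g = 16 → g = 8 mm.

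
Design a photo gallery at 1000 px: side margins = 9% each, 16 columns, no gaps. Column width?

51.25 px

Margins: 9% × 1000 = 90 px each, so content = 1000 − 180 = 820 px.
820 / 16 = 51.25 px per column.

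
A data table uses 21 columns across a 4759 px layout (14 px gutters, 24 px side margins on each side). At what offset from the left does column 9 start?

Subtract both margins: 4759 − 2·24 = 4711 px.
4711 − 20·14 = 4431; ÷21 gives c = 211 px.
Each column+gutter stride is 225 px; 8 of them past the 24 px margin is 24 + 1800 = 1824 px.

1824 px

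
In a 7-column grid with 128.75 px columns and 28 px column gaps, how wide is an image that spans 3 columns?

3 columns plus 2 column gaps: 386.25 + 56 = 442.25 px.

442.25 px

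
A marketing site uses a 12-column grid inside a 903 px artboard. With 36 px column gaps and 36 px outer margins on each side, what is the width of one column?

Take off 72 px of margins, leaving 831 px.
12c + 11·36 = 831 → 12c = 435 → c = 36.25 px.

36.25 px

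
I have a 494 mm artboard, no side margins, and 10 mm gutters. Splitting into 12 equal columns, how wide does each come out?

Subtracting 11 gutters of 10 leaves 384 for 12 columns, so c = 32 mm.

32 mm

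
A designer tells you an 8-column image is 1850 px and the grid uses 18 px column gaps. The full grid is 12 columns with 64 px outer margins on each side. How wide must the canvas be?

2912 px

8c + 7·18 = 1850 → 8c = 1724 → c = 215.5 px.
Adding margins, columns and gutters: 128 + 2586 + 198 = 2912 px.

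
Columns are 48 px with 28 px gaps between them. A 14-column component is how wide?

14-column span = 14·48 + 13·28 = 1036 px.

1036 px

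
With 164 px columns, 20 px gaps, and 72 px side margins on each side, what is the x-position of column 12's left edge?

2096 px

Column 12 starts at margin + 11·(column + gutter) = 72 + 11·184 = 2096 px.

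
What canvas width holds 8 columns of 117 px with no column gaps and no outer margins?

Summing: 936 = 936 px.

936 px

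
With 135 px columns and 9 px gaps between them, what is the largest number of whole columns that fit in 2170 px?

15 columns

k columns need k·135 + (k−1)·9 = k·144 − 9.
k·144 − 9 ≤ 2170 → k ≤ 2179 / 144 ≈ 15.13, so k = 15.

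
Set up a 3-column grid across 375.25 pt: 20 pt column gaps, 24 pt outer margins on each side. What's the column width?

Content width = 375.25 − 2·24 = 327.25 pt.
327.25 − 2·20 = 287.25; ÷3 gives c = 95.75 pt.

95.75 pt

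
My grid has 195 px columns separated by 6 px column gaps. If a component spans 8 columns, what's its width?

1602 px

8-column span = 8·195 + 7·6 = 1602 px.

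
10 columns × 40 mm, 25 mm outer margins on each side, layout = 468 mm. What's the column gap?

Content width = 468 − 2·25 = 418 mm.
10·40 + 9g = 418 → 9g = 18 → g = 2 mm.

2 mm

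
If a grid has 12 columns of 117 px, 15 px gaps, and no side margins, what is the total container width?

Container = 12·117 + 11·15 = 1404 + 165 = 1569 px.

1569 px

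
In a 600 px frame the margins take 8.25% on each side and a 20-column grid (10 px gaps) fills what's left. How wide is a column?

15.55 px

Each margin = 8.25% of 600 = 49.5 px; content = 600 − 2·49.5 = 501 px.
20 columns + 19 gaps: 20c + 19·10 = 501.
20c = 501 − 190 = 311, so c = 15.55 px.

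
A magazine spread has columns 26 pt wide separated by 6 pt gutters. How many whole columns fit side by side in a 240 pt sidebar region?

Each extra column adds 26 + 6 = 32 pt.
(240 + 6) / 32 = 7.69, so 7 columns fit.

7 columns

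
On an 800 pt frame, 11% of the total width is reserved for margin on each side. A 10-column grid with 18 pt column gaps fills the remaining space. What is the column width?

800 × (1 − 2·11%) = 800 × 78% = 624 pt for the columns.
624 − 9·18 = 462; ÷10 gives c = 46.2 pt.

46.2 pt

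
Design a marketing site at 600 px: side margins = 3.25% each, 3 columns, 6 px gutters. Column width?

600 × (1 − 2·3.25%) = 600 × 93.5% = 561 px for the columns.
3c + 2·6 = 561 → 3c = 549 → c = 183 px.

183 px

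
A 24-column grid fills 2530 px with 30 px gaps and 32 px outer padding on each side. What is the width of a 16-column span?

Inside the margins: 2530 − 64 = 2466 px.
24c + 23·30 = 2466 → 24c = 1776 → c = 74 px.
Span of 16: 16·74 + 15·30 = 1184 + 450 = 1634 px.

1634 px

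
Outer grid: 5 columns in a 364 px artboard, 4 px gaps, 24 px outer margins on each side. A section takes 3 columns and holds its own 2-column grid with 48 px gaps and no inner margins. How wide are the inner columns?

Inside the margins: 364 − 48 = 316 px.
Subtracting 4 gaps of 4 leaves 300 for 5 columns, so c = 60 px.
3 columns plus 2 gaps: 180 + 8 = 188 px.
2 columns + 1 gap: 2d + 1·48 = 188.
2d = 188 − 48 = 140, so d = 70 px.

70 px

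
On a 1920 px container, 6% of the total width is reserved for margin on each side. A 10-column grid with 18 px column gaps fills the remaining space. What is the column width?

152.76 px

1920 × (1 − 2·6%) = 1920 × 88% = 1689.6 px for the columns.
10c + 9·18 = 1689.6 → 10c = 1527.6 → c = 152.76 px.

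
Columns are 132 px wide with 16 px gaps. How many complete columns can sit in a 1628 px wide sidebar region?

11 columns

11 columns: 11·132 + 10·16 = 1612 px ≤ 1628.
12 columns: 1760 px > 1628. So 11.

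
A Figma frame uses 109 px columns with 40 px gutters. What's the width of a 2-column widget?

Span of 2: 2·109 + 1·40 = 218 + 40 = 258 px.

258 px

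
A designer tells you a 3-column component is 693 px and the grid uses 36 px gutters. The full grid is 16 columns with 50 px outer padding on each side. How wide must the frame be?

3952 px

3 columns + 2 gutters: 3c + 2·36 = 693.
3c = 693 − 72 = 621, so c = 207 px.
Frame = 2·50 + 16·207 + 15·36 = 100 + 3312 + 540 = 3952 px.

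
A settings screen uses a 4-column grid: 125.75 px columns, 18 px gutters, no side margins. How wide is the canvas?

Canvas = 4·125.75 + 3·18 = 503 + 54 = 557 px.

557 px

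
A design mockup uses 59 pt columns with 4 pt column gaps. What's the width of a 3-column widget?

Span of 3: 3·59 + 2·4 = 177 + 8 = 185 pt.

185 pt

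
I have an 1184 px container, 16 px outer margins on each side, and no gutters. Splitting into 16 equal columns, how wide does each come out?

72 px

Take off 32 px of margins, leaving 1152 px.
With no gutters, each column is 1152/16 = 72 px.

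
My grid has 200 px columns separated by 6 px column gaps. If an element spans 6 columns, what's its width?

6 columns plus 5 column gaps: 1200 + 30 = 1230 px.

1230 px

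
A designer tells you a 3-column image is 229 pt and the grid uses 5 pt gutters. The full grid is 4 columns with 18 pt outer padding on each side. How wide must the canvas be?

3c + 2·5 = 229 → 3c = 219 → c = 73 pt.
Adding margins, columns and gutters: 36 + 292 + 15 = 343 pt.

343 pt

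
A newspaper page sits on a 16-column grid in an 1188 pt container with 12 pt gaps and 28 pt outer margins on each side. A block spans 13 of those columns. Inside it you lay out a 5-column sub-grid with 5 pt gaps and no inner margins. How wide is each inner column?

Outer content = 1188 − 2·28 = 1132 pt.
16 columns + 15 gaps: 16c + 15·12 = 1132.
16c = 1132 − 180 = 952, so c = 59.5 pt.
13 columns plus 12 gaps: 773.5 + 144 = 917.5 pt.
5d + 4·5 = 917.5 → 5d = 897.5 → d = 179.5 pt.

179.5 pt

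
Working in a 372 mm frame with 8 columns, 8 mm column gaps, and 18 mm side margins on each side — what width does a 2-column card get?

Content width = 372 − 2·18 = 336 mm.
8 columns + 7 column gaps: 8c + 7·8 = 336.
8c = 336 − 56 = 280, so c = 35 mm.
2-column span = 2·35 + 1·8 = 78 mm.

78 mm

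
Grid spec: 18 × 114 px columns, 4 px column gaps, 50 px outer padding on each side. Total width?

2220 px

Adding margins, columns and gutters: 100 + 2052 + 68 = 2220 px.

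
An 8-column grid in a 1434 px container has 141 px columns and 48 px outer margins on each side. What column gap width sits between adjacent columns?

Take off 96 px of margins, leaving 1338 px.
8 columns take 8·141 = 1128 px; remaining 210 splits into 7 column gaps.
g = 210 / 7 = 30 px.

30 px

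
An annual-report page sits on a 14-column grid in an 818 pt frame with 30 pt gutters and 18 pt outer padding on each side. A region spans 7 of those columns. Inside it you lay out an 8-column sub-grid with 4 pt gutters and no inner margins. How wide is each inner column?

43.5 pt

Inside the margins: 818 − 36 = 782 pt.
Subtracting 13 gutters of 30 leaves 392 for 14 columns, so c = 28 pt.
Span of 7: 7·28 + 6·30 = 196 + 180 = 376 pt.
Subtracting 7 gutters of 4 leaves 348 for 8 columns, so d = 43.5 pt.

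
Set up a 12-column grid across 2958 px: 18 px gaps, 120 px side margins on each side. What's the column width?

210 px

Subtract both margins: 2958 − 2·120 = 2718 px.
12 columns + 11 gaps: 12c + 11·18 = 2718.
12c = 2718 − 198 = 2520, so c = 210 px.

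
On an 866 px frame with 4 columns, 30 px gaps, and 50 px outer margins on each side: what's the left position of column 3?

Take off 100 px of margins, leaving 766 px.
766 − 3·30 = 676; ÷4 gives c = 169 px.
Before column 3: the margin + 2 columns + 2 gaps.
Offset = 50 + 2·(169 + 30) = 50 + 398 = 448 px.

448 px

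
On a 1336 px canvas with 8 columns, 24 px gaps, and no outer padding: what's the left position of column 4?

510 px

8 columns + 7 gaps: 8c + 7·24 = 1336.
8c = 1336 − 168 = 1168, so c = 146 px.
No margin, so column 4 starts at 3·(column + gutter) = 3·170 = 510 px.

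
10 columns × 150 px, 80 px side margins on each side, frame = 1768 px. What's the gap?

12 px

Subtract both margins: 1768 − 2·80 = 1608 px.
10 columns take 10·150 = 1500 px; remaining 108 splits into 9 gaps.
g = 108 / 9 = 12 px.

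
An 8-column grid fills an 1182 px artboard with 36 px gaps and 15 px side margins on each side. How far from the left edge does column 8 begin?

Inside the margins: 1182 − 30 = 1152 px.
1152 − 7·36 = 900; ÷8 gives c = 112.5 px.
Column 8 starts at margin + 7·(column + gutter) = 15 + 7·148.5 = 1054.5 px.

1054.5 px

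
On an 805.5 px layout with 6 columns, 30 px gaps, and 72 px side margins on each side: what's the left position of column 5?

Inside the margins: 805.5 − 144 = 661.5 px.
6c + 5·30 = 661.5 → 6c = 511.5 → c = 85.25 px.
Each column+gutter stride is 115.25 px; 4 of them past the 72 px margin is 72 + 461 = 533 px.

533 px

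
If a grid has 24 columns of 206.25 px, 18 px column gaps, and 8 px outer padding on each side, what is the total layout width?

Adding margins, columns and gutters: 16 + 4950 + 414 = 5380 px.

5380 px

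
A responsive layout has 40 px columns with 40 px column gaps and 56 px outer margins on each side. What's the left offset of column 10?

Column 10 starts at margin + 9·(column + gutter) = 56 + 9·80 = 776 px.

776 px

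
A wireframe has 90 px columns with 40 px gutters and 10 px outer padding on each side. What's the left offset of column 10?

Each column+gutter stride is 130 px; 9 of them past the 10 px margin is 10 + 1170 = 1180 px.

1180 px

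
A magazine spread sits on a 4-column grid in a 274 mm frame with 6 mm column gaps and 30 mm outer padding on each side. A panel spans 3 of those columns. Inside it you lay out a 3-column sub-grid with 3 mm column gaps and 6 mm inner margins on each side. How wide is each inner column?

47 mm

Outer content = 274 − 2·30 = 214 mm.
4c + 3·6 = 214 → 4c = 196 → c = 49 mm.
Span of 3: 3·49 + 2·6 = 147 + 12 = 159 mm.
Inner content = 159 − 2·6 = 147 mm.
147 − 2·3 = 141; ÷3 gives d = 47 mm.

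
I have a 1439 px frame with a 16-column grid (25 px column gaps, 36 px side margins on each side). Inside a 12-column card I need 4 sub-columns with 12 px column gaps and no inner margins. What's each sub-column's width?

245.75 px

Inside the margins: 1439 − 72 = 1367 px.
1367 − 15·25 = 992; ÷16 gives c = 62 px.
12-column span = 12·62 + 11·25 = 1019 px.
Subtracting 3 column gaps of 12 leaves 983 for 4 columns, so d = 245.75 px.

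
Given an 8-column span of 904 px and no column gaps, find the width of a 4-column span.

With no column gaps, each column is 904/8 = 113 px.
4-column span = 4·113 = 452 px.

452 px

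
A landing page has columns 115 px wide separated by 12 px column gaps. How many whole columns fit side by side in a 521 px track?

k columns need k·115 + (k−1)·12 = k·127 − 12.
k·127 − 12 ≤ 521 → k ≤ 533 / 127 ≈ 4.20, so k = 4.

4 columns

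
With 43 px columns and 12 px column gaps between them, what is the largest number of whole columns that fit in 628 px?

11 columns: 11·43 + 10·12 = 593 px ≤ 628.
12 columns: 648 px > 628. So 11.

11 columns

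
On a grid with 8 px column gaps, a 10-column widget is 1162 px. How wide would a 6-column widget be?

694 px

10 columns + 9 column gaps: 10c + 9·8 = 1162.
10c = 1162 − 72 = 1090, so c = 109 px.
6 columns plus 5 column gaps: 654 + 40 = 694 px.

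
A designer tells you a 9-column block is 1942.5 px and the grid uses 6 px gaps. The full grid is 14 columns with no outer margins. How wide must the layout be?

3025 px

Subtracting 8 gaps of 6 leaves 1894.5 for 9 columns, so c = 210.5 px.
Layout = 14·210.5 + 13·6 = 2947 + 78 = 3025 px.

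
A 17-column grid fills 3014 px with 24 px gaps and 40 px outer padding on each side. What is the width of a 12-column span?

2064 px

Content width = 3014 − 2·40 = 2934 px.
2934 − 16·24 = 2550; ÷17 gives c = 150 px.
12-column span = 12·150 + 11·24 = 2064 px.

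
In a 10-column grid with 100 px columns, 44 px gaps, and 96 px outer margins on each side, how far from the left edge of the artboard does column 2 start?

Before column 2: the margin + 1 column + 1 gap.
Offset = 96 + 1·(100 + 44) = 96 + 144 = 240 px.

240 px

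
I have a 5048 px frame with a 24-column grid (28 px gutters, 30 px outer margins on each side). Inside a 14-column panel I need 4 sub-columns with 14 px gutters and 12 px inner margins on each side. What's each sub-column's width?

708 px

Take off 60 px of margins, leaving 4988 px.
24 columns + 23 gutters: 24c + 23·28 = 4988.
24c = 4988 − 644 = 4344, so c = 181 px.
14-column span = 14·181 + 13·28 = 2898 px.
Inner content = 2898 − 2·12 = 2874 px.
Subtracting 3 gutters of 14 leaves 2832 for 4 columns, so d = 708 px.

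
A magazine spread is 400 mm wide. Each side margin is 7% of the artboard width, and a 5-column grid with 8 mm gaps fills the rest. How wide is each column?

62.4 mm

400 × (1 − 2·7%) = 400 × 86% = 344 mm for the columns.
5c + 4·8 = 344 → 5c = 312 → c = 62.4 mm.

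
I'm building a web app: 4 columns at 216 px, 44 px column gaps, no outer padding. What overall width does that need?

Container = 4·216 + 3·44 = 864 + 132 = 996 px.

996 px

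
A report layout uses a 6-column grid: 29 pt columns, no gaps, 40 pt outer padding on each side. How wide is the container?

Container = 2·40 + 6·29 = 80 + 174 = 254 pt.

254 pt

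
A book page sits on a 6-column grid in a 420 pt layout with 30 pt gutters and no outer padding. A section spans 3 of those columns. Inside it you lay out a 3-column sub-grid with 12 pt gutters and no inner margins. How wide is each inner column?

57 pt

6c + 5·30 = 420 → 6c = 270 → c = 45 pt.
3 columns plus 2 gutters: 135 + 60 = 195 pt.
3 columns + 2 gutters: 3d + 2·12 = 195.
3d = 195 − 24 = 171, so d = 57 pt.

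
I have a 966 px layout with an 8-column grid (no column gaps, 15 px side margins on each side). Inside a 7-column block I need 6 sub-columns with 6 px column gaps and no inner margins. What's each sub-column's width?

Inside the margins: 966 − 30 = 936 px.
936 / 8 = 117 px per column.
7-column span = 7·117 = 819 px.
6 columns + 5 column gaps: 6d + 5·6 = 819.
6d = 819 − 30 = 789, so d = 131.5 px.

131.5 px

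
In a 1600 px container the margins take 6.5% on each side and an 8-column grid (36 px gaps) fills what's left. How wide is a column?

142.5 px

Margins: 6.5% × 1600 = 104 px each, so content = 1600 − 208 = 1392 px.
8c + 7·36 = 1392 → 8c = 1140 → c = 142.5 px.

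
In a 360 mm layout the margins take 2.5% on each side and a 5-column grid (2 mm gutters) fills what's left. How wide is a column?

66.8 mm

360 × (1 − 2·2.5%) = 360 × 95% = 342 mm for the columns.
Subtracting 4 gutters of 2 leaves 334 for 5 columns, so c = 66.8 mm.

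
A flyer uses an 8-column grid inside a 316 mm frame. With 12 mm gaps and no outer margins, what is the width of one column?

8 columns + 7 gaps: 8c + 7·12 = 316.
8c = 316 − 84 = 232, so c = 29 mm.

29 mm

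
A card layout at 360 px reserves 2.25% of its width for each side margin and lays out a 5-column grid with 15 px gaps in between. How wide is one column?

Margins: 2.25% × 360 = 8.1 px each, so content = 360 − 16.2 = 343.8 px.
343.8 − 4·15 = 283.8; ÷5 gives c = 56.76 px.

56.76 px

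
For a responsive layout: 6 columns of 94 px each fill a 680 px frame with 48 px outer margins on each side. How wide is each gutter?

4 px

Take off 96 px of margins, leaving 584 px.
6·94 + 5g = 584 → 5g = 20 → g = 4 px.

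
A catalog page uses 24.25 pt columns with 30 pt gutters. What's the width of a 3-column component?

132.75 pt

Span of 3: 3·24.25 + 2·30 = 72.75 + 60 = 132.75 pt.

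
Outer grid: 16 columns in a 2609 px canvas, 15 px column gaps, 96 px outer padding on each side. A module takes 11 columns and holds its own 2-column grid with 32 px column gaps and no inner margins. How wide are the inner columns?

Outer content = 2609 − 2·96 = 2417 px.
Subtracting 15 column gaps of 15 leaves 2192 for 16 columns, so c = 137 px.
Span of 11: 11·137 + 10·15 = 1507 + 150 = 1657 px.
Subtracting 1 column gap of 32 leaves 1625 for 2 columns, so d = 812.5 px.

812.5 px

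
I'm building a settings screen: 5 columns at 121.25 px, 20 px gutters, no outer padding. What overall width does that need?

Layout = 5·121.25 + 4·20 = 606.25 + 80 = 686.25 px.

686.25 px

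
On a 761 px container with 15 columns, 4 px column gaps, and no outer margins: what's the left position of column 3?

102 px

15c + 14·4 = 761 → 15c = 705 → c = 47 px.
No margin, so column 3 starts at 2·(column + gutter) = 2·51 = 102 px.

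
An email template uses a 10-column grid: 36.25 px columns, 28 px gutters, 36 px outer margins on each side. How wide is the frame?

686.5 px

Frame = 2·36 + 10·36.25 + 9·28 = 72 + 362.5 + 252 = 686.5 px.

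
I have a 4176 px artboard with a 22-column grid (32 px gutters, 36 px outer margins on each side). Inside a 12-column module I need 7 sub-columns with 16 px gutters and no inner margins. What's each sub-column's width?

Subtract both margins: 4176 − 2·36 = 4104 px.
Subtracting 21 gutters of 32 leaves 3432 for 22 columns, so c = 156 px.
12-column span = 12·156 + 11·32 = 2224 px.
Subtracting 6 gutters of 16 leaves 2128 for 7 columns, so d = 304 px.

304 px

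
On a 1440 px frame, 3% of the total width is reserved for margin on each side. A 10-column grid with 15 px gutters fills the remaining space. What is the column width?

121.86 px

Each margin = 3% of 1440 = 43.2 px; content = 1440 − 2·43.2 = 1353.6 px.
1353.6 − 9·15 = 1218.6; ÷10 gives c = 121.86 px.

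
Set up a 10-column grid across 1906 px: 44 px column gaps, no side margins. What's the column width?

151 px

1906 − 9·44 = 1510; ÷10 gives c = 151 px.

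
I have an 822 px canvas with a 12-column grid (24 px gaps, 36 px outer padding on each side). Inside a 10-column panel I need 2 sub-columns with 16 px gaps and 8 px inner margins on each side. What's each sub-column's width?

Subtract both margins: 822 − 2·36 = 750 px.
12 columns + 11 gaps: 12c + 11·24 = 750.
12c = 750 − 264 = 486, so c = 40.5 px.
10-column span = 10·40.5 + 9·24 = 621 px.
Inner content = 621 − 2·8 = 605 px.
2d + 1·16 = 605 → 2d = 589 → d = 294.5 px.

294.5 px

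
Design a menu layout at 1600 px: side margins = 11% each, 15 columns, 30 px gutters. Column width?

Each margin = 11% of 1600 = 176 px; content = 1600 − 2·176 = 1248 px.
1248 − 14·30 = 828; ÷15 gives c = 55.2 px.

55.2 px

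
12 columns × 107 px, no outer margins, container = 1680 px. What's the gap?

36 px

12 columns take 12·107 = 1284 px; remaining 396 splits into 11 gaps.
g = 396 / 11 = 36 px.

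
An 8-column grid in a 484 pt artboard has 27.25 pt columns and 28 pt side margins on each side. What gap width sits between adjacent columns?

Take off 56 pt of margins, leaving 428 pt.
8 columns take 8·27.25 = 218 pt; remaining 210 splits into 7 gaps.
g = 210 / 7 = 30 pt.

30 pt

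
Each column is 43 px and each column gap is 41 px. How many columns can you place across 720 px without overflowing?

9 columns: 9·43 + 8·41 = 715 px ≤ 720.
10 columns: 799 px > 720. So 9.

9 columns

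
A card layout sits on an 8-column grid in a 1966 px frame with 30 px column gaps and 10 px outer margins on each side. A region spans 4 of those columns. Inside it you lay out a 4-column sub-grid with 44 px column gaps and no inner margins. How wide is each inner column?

206.5 px

Inside the margins: 1966 − 20 = 1946 px.
1946 − 7·30 = 1736; ÷8 gives c = 217 px.
Span of 4: 4·217 + 3·30 = 868 + 90 = 958 px.
958 − 3·44 = 826; ÷4 gives d = 206.5 px.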